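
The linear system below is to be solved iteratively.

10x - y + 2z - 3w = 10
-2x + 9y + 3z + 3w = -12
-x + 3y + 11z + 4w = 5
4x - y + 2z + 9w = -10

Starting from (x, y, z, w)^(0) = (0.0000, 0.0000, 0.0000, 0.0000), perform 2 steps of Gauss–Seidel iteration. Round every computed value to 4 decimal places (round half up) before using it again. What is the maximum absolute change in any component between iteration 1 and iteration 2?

Iteration 1:
  x = (10 - (-1)·0.0000 - (2)·0.0000 - (-3)·0.0000) / (10) = 1.0000
  y = (-12 - (-2)·1.0000 - (3)·0.0000 - (3)·0.0000) / (9) = -1.1111
  z = (5 - (-1)·1.0000 - (3)·-1.1111 - (4)·0.0000) / (11) = 0.8485
  w = (-10 - (4)·1.0000 - (-1)·-1.1111 - (2)·0.8485) / (9) = -1.8676
Iteration 2:
  x = (10 - (-1)·-1.1111 - (2)·0.8485 - (-3)·-1.8676) / (10) = 0.1589
  y = (-12 - (-2)·0.1589 - (3)·0.8485 - (3)·-1.8676) / (9) = -0.9583
  z = (5 - (-1)·0.1589 - (3)·-0.9583 - (4)·-1.8676) / (11) = 1.4095
  w = (-10 - (4)·0.1589 - (-1)·-0.9583 - (2)·1.4095) / (9) = -1.6014
Change: (-0.8411, 0.1528, 0.5610, 0.2662) → max |·| = 0.8411

0.8411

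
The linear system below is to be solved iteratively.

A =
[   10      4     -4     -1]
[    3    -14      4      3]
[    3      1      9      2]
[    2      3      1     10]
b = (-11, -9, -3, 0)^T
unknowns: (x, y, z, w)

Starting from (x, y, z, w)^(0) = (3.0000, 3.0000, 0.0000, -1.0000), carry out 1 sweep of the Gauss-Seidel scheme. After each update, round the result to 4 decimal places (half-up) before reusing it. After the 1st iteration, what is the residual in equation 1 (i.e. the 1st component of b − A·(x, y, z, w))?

16.5723

Iteration 1:
  x = (-11 - (4)·3.0000 - (-4)·0.0000 - (-1)·-1.0000) / (10) = -2.4000
  y = (-9 - (3)·-2.4000 - (4)·0.0000 - (3)·-1.0000) / (-14) = -0.0857
  z = (-3 - (3)·-2.4000 - (1)·-0.0857 - (2)·-1.0000) / (9) = 0.6984
  w = (0 - (2)·-2.4000 - (3)·-0.0857 - (1)·0.6984) / (10) = 0.4359
Residual b − A·x = (16.5723, -7.1011, -2.8717, -0.0003)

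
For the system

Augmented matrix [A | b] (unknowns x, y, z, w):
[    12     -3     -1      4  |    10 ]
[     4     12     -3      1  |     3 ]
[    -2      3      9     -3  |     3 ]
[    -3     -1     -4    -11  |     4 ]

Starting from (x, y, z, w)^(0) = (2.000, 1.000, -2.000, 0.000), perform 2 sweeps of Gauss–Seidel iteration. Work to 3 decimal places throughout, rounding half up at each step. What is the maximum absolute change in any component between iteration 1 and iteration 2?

Iteration 1:
  x = (10 - (-3)·1.000 - (-1)·-2.000 - (4)·0.000) / (12) = 0.917
  y = (3 - (4)·0.917 - (-3)·-2.000 - (1)·0.000) / (12) = -0.556
  z = (3 - (-2)·0.917 - (3)·-0.556 - (-3)·0.000) / (9) = 0.722
  w = (4 - (-3)·0.917 - (-1)·-0.556 - (-4)·0.722) / (-11) = -0.826
Iteration 2:
  x = (10 - (-3)·-0.556 - (-1)·0.722 - (4)·-0.826) / (12) = 1.030
  y = (3 - (4)·1.030 - (-3)·0.722 - (1)·-0.826) / (12) = 0.156
  z = (3 - (-2)·1.030 - (3)·0.156 - (-3)·-0.826) / (9) = 0.235
  w = (4 - (-3)·1.030 - (-1)·0.156 - (-4)·0.235) / (-11) = -0.744
Change: (0.113, 0.712, -0.487, 0.082) → max |·| = 0.712

0.712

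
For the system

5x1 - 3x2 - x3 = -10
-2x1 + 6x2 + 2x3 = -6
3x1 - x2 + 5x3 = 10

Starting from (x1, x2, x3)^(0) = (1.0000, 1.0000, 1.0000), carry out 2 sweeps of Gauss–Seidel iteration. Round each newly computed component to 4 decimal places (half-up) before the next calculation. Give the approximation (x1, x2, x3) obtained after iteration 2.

(-2.5653, -2.6462, 3.0099)

Iteration 1:
  x1 = (-10 - (-3)·1.0000 - (-1)·1.0000) / (5) = -1.2000
  x2 = (-6 - (-2)·-1.2000 - (2)·1.0000) / (6) = -1.7333
  x3 = (10 - (3)·-1.2000 - (-1)·-1.7333) / (5) = 2.3733
Iteration 2:
  x1 = (-10 - (-3)·-1.7333 - (-1)·2.3733) / (5) = -2.5653
  x2 = (-6 - (-2)·-2.5653 - (2)·2.3733) / (6) = -2.6462
  x3 = (10 - (3)·-2.5653 - (-1)·-2.6462) / (5) = 3.0099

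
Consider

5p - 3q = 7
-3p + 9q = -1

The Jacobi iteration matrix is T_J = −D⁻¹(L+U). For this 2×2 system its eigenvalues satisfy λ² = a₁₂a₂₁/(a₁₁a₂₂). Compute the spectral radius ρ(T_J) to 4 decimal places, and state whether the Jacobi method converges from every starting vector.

a₁₂a₂₁/(a₁₁a₂₂) = (-3)·(-3) / ((5)·(9)) = 0.200000
ρ = √|0.200000| = √0.200000 = 0.4472
ρ < 1, so Jacobi converges

0.4472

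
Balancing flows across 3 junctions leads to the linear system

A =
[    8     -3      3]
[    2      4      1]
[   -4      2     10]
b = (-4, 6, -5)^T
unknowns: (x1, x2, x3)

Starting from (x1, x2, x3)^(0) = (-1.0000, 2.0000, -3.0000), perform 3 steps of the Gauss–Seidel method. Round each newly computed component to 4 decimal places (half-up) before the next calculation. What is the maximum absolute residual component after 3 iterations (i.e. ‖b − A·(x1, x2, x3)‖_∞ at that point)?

0.0464

Iteration 1:
  x1 = (-4 - (-3)·2.0000 - (3)·-3.0000) / (8) = 1.3750
  x2 = (6 - (2)·1.3750 - (1)·-3.0000) / (4) = 1.5625
  x3 = (-5 - (-4)·1.3750 - (2)·1.5625) / (10) = -0.2625
Iteration 2:
  x1 = (-4 - (-3)·1.5625 - (3)·-0.2625) / (8) = 0.1844
  x2 = (6 - (2)·0.1844 - (1)·-0.2625) / (4) = 1.4734
  x3 = (-5 - (-4)·0.1844 - (2)·1.4734) / (10) = -0.7209
Iteration 3:
  x1 = (-4 - (-3)·1.4734 - (3)·-0.7209) / (8) = 0.3229
  x2 = (6 - (2)·0.3229 - (1)·-0.7209) / (4) = 1.5188
  x3 = (-5 - (-4)·0.3229 - (2)·1.5188) / (10) = -0.6746
Residual b − A·x = (-0.0030, -0.0464, 0.0000); ∞-norm = 0.0464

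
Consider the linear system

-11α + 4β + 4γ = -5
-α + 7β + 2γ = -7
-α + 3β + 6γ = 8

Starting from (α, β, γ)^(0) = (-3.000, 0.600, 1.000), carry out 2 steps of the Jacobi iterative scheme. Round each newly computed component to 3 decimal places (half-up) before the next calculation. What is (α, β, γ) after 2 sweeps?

Iteration 1:
  α = (-5 - (4)·0.600 - (4)·1.000) / (-11) = 1.036
  β = (-7 - (-1)·-3.000 - (2)·1.000) / (7) = -1.714
  γ = (8 - (-1)·-3.000 - (3)·0.600) / (6) = 0.533
Iteration 2:
  α = (-5 - (4)·-1.714 - (4)·0.533) / (-11) = 0.025
  β = (-7 - (-1)·1.036 - (2)·0.533) / (7) = -1.004
  γ = (8 - (-1)·1.036 - (3)·-1.714) / (6) = 2.363

(0.025, -1.004, 2.363)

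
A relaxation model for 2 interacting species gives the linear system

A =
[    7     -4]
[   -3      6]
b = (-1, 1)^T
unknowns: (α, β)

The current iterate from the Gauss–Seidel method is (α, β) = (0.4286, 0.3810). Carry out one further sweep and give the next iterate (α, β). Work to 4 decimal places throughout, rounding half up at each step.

One sweep:
  α = (-1 - (-4)·0.3810) / (7) = 0.0749
  β = (1 - (-3)·0.0749) / (6) = 0.2041

(0.0749, 0.2041)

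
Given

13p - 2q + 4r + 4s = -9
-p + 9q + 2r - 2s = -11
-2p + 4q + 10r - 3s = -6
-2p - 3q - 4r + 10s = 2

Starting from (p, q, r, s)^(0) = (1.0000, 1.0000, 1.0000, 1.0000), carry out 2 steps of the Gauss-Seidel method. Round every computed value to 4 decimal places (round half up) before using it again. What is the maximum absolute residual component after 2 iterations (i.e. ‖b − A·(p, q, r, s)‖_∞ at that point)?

1.5006

Iteration 1:
  p = (-9 - (-2)·1.0000 - (4)·1.0000 - (4)·1.0000) / (13) = -1.1538
  q = (-11 - (-1)·-1.1538 - (2)·1.0000 - (-2)·1.0000) / (9) = -1.3504
  r = (-6 - (-2)·-1.1538 - (4)·-1.3504 - (-3)·1.0000) / (10) = 0.0094
  s = (2 - (-2)·-1.1538 - (-3)·-1.3504 - (-4)·0.0094) / (10) = -0.4321
Iteration 2:
  p = (-9 - (-2)·-1.3504 - (4)·0.0094 - (4)·-0.4321) / (13) = -0.7700
  q = (-11 - (-1)·-0.7700 - (2)·0.0094 - (-2)·-0.4321) / (9) = -1.4059
  r = (-6 - (-2)·-0.7700 - (4)·-1.4059 - (-3)·-0.4321) / (10) = -0.3213
  s = (2 - (-2)·-0.7700 - (-3)·-1.4059 - (-4)·-0.3213) / (10) = -0.5043
Residual b − A·x = (1.5006, 0.5171, -0.2163, 0.0001); ∞-norm = 1.5006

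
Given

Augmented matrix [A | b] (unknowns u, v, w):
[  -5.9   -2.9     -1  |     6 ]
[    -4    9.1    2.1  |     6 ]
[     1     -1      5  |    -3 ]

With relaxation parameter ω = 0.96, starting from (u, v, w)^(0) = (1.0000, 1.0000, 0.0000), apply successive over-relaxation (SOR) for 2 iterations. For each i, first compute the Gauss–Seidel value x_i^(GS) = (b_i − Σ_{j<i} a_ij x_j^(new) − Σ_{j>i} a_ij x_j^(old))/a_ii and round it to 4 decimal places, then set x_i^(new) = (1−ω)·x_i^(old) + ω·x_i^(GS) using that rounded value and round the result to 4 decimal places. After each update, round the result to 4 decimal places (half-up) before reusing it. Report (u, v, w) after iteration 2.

Iteration 1:
  u: GS value = (6 - (-2.9)·1.0000 - (-1)·0.0000) / (-5.9) = -1.5085;  u ← (1−ω)·1.0000 + ω·-1.5085 = -1.4082
  v: GS value = (6 - (-4)·-1.4082 - (2.1)·0.0000) / (9.1) = 0.0404;  v ← (1−ω)·1.0000 + ω·0.0404 = 0.0788
  w: GS value = (-3 - (1)·-1.4082 - (-1)·0.0788) / (5) = -0.3026;  w ← (1−ω)·0.0000 + ω·-0.3026 = -0.2905
Iteration 2:
  u: GS value = (6 - (-2.9)·0.0788 - (-1)·-0.2905) / (-5.9) = -1.0064;  u ← (1−ω)·-1.4082 + ω·-1.0064 = -1.0225
  v: GS value = (6 - (-4)·-1.0225 - (2.1)·-0.2905) / (9.1) = 0.2769;  v ← (1−ω)·0.0788 + ω·0.2769 = 0.2690
  w: GS value = (-3 - (1)·-1.0225 - (-1)·0.2690) / (5) = -0.3417;  w ← (1−ω)·-0.2905 + ω·-0.3417 = -0.3397

(-1.0225, 0.2690, -0.3397)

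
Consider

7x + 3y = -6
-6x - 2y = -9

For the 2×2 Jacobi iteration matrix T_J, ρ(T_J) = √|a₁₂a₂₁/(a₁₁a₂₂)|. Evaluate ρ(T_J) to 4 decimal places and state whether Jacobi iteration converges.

a₁₂a₂₁/(a₁₁a₂₂) = (3)·(-6) / ((7)·(-2)) = 1.285714
ρ = √|1.285714| = √1.285714 = 1.1339
ρ > 1, so Jacobi diverges

1.1339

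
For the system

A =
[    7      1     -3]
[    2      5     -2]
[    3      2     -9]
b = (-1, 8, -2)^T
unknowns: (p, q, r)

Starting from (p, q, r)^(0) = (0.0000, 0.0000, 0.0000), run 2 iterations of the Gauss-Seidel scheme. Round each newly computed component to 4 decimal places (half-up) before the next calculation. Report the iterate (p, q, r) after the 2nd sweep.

Iteration 1:
  p = (-1 - (1)·0.0000 - (-3)·0.0000) / (7) = -0.1429
  q = (8 - (2)·-0.1429 - (-2)·0.0000) / (5) = 1.6572
  r = (-2 - (3)·-0.1429 - (2)·1.6572) / (-9) = 0.5429
Iteration 2:
  p = (-1 - (1)·1.6572 - (-3)·0.5429) / (7) = -0.1469
  q = (8 - (2)·-0.1469 - (-2)·0.5429) / (5) = 1.8759
  r = (-2 - (3)·-0.1469 - (2)·1.8759) / (-9) = 0.5901

(-0.1469, 1.8759, 0.5901)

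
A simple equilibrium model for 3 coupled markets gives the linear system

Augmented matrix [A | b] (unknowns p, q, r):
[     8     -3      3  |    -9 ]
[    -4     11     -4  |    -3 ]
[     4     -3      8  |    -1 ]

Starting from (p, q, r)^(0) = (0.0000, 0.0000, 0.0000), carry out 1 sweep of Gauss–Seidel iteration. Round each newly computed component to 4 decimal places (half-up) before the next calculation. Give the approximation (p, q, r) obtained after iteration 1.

(-1.1250, -0.6818, 0.1818)

Iteration 1:
  p = (-9 - (-3)·0.0000 - (3)·0.0000) / (8) = -1.1250
  q = (-3 - (-4)·-1.1250 - (-4)·0.0000) / (11) = -0.6818
  r = (-1 - (4)·-1.1250 - (-3)·-0.6818) / (8) = 0.1818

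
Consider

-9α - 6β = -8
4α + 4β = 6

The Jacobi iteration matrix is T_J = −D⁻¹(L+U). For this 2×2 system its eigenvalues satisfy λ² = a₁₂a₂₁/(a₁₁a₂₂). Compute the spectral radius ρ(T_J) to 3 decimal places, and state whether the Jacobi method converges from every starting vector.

0.816

a₁₂a₂₁/(a₁₁a₂₂) = (-6)·(4) / ((-9)·(4)) = 0.666667
ρ = √|0.666667| = √0.666667 = 0.816
ρ < 1, so Jacobi converges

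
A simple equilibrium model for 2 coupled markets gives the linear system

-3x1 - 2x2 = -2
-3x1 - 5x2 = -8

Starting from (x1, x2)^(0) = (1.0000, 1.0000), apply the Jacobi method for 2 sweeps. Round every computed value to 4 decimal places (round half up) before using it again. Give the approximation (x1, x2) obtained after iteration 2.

(0.0000, 1.6000)

Iteration 1:
  x1 = (-2 - (-2)·1.0000) / (-3) = 0.0000
  x2 = (-8 - (-3)·1.0000) / (-5) = 1.0000
Iteration 2:
  x1 = (-2 - (-2)·1.0000) / (-3) = 0.0000
  x2 = (-8 - (-3)·0.0000) / (-5) = 1.6000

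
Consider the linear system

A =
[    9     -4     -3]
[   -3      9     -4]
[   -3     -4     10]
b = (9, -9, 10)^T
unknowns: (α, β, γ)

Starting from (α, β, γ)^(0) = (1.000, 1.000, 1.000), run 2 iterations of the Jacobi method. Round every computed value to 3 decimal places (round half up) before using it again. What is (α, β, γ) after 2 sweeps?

Iteration 1:
  α = (9 - (-4)·1.000 - (-3)·1.000) / (9) = 1.778
  β = (-9 - (-3)·1.000 - (-4)·1.000) / (9) = -0.222
  γ = (10 - (-3)·1.000 - (-4)·1.000) / (10) = 1.700
Iteration 2:
  α = (9 - (-4)·-0.222 - (-3)·1.700) / (9) = 1.468
  β = (-9 - (-3)·1.778 - (-4)·1.700) / (9) = 0.348
  γ = (10 - (-3)·1.778 - (-4)·-0.222) / (10) = 1.445

(1.468, 0.348, 1.445)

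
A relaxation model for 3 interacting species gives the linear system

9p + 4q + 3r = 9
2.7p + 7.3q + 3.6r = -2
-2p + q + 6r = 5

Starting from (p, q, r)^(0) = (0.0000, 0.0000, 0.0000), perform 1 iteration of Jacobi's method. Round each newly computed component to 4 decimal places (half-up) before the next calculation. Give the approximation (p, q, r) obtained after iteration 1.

(1.0000, -0.2740, 0.8333)

Iteration 1:
  p = (9 - (4)·0.0000 - (3)·0.0000) / (9) = 1.0000
  q = (-2 - (2.7)·0.0000 - (3.6)·0.0000) / (7.3) = -0.2740
  r = (5 - (-2)·0.0000 - (1)·0.0000) / (6) = 0.8333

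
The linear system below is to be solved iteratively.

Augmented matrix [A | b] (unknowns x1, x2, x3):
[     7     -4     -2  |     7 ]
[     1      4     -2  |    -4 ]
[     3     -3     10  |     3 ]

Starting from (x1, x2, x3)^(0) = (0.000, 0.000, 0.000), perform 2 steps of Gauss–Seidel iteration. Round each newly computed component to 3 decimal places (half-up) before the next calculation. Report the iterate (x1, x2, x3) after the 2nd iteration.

(0.179, -1.232, -0.123)

Iteration 1:
  x1 = (7 - (-4)·0.000 - (-2)·0.000) / (7) = 1.000
  x2 = (-4 - (1)·1.000 - (-2)·0.000) / (4) = -1.250
  x3 = (3 - (3)·1.000 - (-3)·-1.250) / (10) = -0.375
Iteration 2:
  x1 = (7 - (-4)·-1.250 - (-2)·-0.375) / (7) = 0.179
  x2 = (-4 - (1)·0.179 - (-2)·-0.375) / (4) = -1.232
  x3 = (3 - (3)·0.179 - (-3)·-1.232) / (10) = -0.123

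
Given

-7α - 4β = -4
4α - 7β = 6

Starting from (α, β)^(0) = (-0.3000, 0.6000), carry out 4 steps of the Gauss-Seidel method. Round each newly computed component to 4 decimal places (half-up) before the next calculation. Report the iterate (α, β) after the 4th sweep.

(0.8199, -0.3886)

Iteration 1:
  α = (-4 - (-4)·0.6000) / (-7) = 0.2286
  β = (6 - (4)·0.2286) / (-7) = -0.7265
Iteration 2:
  α = (-4 - (-4)·-0.7265) / (-7) = 0.9866
  β = (6 - (4)·0.9866) / (-7) = -0.2934
Iteration 3:
  α = (-4 - (-4)·-0.2934) / (-7) = 0.7391
  β = (6 - (4)·0.7391) / (-7) = -0.4348
Iteration 4:
  α = (-4 - (-4)·-0.4348) / (-7) = 0.8199
  β = (6 - (4)·0.8199) / (-7) = -0.3886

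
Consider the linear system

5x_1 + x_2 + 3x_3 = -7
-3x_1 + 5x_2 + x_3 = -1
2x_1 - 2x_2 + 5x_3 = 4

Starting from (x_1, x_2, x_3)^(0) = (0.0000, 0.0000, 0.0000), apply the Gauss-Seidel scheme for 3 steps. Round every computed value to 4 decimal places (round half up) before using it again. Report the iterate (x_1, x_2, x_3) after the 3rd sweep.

Iteration 1:
  x_1 = (-7 - (1)·0.0000 - (3)·0.0000) / (5) = -1.4000
  x_2 = (-1 - (-3)·-1.4000 - (1)·0.0000) / (5) = -1.0400
  x_3 = (4 - (2)·-1.4000 - (-2)·-1.0400) / (5) = 0.9440
Iteration 2:
  x_1 = (-7 - (1)·-1.0400 - (3)·0.9440) / (5) = -1.7584
  x_2 = (-1 - (-3)·-1.7584 - (1)·0.9440) / (5) = -1.4438
  x_3 = (4 - (2)·-1.7584 - (-2)·-1.4438) / (5) = 0.9258
Iteration 3:
  x_1 = (-7 - (1)·-1.4438 - (3)·0.9258) / (5) = -1.6667
  x_2 = (-1 - (-3)·-1.6667 - (1)·0.9258) / (5) = -1.3852
  x_3 = (4 - (2)·-1.6667 - (-2)·-1.3852) / (5) = 0.9126

(-1.6667, -1.3852, 0.9126)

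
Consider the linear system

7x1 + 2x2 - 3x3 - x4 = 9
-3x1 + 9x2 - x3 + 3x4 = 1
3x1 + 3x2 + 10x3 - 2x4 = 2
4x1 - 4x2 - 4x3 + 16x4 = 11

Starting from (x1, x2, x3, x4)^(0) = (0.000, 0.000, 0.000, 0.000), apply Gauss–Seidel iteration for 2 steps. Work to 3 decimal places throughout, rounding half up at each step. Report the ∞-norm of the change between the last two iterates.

0.259

Iteration 1:
  x1 = (9 - (2)·0.000 - (-3)·0.000 - (-1)·0.000) / (7) = 1.286
  x2 = (1 - (-3)·1.286 - (-1)·0.000 - (3)·0.000) / (9) = 0.540
  x3 = (2 - (3)·1.286 - (3)·0.540 - (-2)·0.000) / (10) = -0.348
  x4 = (11 - (4)·1.286 - (-4)·0.540 - (-4)·-0.348) / (16) = 0.414
Iteration 2:
  x1 = (9 - (2)·0.540 - (-3)·-0.348 - (-1)·0.414) / (7) = 1.041
  x2 = (1 - (-3)·1.041 - (-1)·-0.348 - (3)·0.414) / (9) = 0.281
  x3 = (2 - (3)·1.041 - (3)·0.281 - (-2)·0.414) / (10) = -0.114
  x4 = (11 - (4)·1.041 - (-4)·0.281 - (-4)·-0.114) / (16) = 0.469
Change: (-0.245, -0.259, 0.234, 0.055) → max |·| = 0.259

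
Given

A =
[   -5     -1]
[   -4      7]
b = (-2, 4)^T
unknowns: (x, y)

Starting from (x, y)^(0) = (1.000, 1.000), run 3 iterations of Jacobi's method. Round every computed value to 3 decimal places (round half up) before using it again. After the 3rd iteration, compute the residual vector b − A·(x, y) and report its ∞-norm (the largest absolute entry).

0.369

Iteration 1:
  x = (-2 - (-1)·1.000) / (-5) = 0.200
  y = (4 - (-4)·1.000) / (7) = 1.143
Iteration 2:
  x = (-2 - (-1)·1.143) / (-5) = 0.171
  y = (4 - (-4)·0.200) / (7) = 0.686
Iteration 3:
  x = (-2 - (-1)·0.686) / (-5) = 0.263
  y = (4 - (-4)·0.171) / (7) = 0.669
Residual b − A·x = (-0.016, 0.369); ∞-norm = 0.369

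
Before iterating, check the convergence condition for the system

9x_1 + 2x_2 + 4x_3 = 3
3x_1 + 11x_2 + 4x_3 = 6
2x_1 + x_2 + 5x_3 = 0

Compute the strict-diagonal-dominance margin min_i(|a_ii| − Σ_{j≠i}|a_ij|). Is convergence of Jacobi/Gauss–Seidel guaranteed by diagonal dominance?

2

row 1: |9| − (2+4) = 3
row 2: |11| − (3+4) = 4
row 3: |5| − (2+1) = 2
minimum over rows = 2 → strictly diagonally dominant (convergence guaranteed)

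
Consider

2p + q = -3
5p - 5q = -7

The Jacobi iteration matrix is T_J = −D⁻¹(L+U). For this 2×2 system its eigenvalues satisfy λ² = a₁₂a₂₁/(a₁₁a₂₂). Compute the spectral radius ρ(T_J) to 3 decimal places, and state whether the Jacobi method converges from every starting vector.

0.707

a₁₂a₂₁/(a₁₁a₂₂) = (1)·(5) / ((2)·(-5)) = -0.500000
ρ = √|-0.500000| = √0.500000 = 0.707
ρ < 1, so Jacobi converges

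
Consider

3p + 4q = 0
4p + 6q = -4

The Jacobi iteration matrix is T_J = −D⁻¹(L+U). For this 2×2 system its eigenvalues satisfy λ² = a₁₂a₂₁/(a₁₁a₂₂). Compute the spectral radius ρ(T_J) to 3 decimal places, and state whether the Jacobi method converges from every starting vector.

a₁₂a₂₁/(a₁₁a₂₂) = (4)·(4) / ((3)·(6)) = 0.888889
ρ = √|0.888889| = √0.888889 = 0.943
ρ < 1, so Jacobi converges

0.943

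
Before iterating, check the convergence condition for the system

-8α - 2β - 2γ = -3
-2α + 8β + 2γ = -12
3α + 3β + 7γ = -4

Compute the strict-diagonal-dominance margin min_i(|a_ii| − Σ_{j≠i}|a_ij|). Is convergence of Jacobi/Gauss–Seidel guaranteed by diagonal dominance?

1

row 1: |-8| − (2+2) = 4
row 2: |8| − (2+2) = 4
row 3: |7| − (3+3) = 1
minimum over rows = 1 → strictly diagonally dominant (convergence guaranteed)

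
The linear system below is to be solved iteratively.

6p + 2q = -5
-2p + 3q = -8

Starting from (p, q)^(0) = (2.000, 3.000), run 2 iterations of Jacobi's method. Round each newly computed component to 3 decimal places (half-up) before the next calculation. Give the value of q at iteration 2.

-3.889

Iteration 1:
  p = (-5 - (2)·3.000) / (6) = -1.833
  q = (-8 - (-2)·2.000) / (3) = -1.333
Iteration 2:
  p = (-5 - (2)·-1.333) / (6) = -0.389
  q = (-8 - (-2)·-1.833) / (3) = -3.889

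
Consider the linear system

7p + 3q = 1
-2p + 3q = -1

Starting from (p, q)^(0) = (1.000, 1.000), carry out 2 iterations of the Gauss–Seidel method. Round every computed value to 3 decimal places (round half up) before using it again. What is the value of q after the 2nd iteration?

-0.089

Iteration 1:
  p = (1 - (3)·1.000) / (7) = -0.286
  q = (-1 - (-2)·-0.286) / (3) = -0.524
Iteration 2:
  p = (1 - (3)·-0.524) / (7) = 0.367
  q = (-1 - (-2)·0.367) / (3) = -0.089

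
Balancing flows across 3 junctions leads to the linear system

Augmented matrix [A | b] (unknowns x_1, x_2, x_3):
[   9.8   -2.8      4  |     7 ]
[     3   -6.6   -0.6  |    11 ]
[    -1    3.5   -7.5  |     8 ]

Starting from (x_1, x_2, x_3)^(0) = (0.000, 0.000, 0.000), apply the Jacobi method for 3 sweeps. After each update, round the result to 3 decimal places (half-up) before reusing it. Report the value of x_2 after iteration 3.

Iteration 1:
  x_1 = (7 - (-2.8)·0.000 - (4)·0.000) / (9.8) = 0.714
  x_2 = (11 - (3)·0.000 - (-0.6)·0.000) / (-6.6) = -1.667
  x_3 = (8 - (-1)·0.000 - (3.5)·0.000) / (-7.5) = -1.067
Iteration 2:
  x_1 = (7 - (-2.8)·-1.667 - (4)·-1.067) / (9.8) = 0.674
  x_2 = (11 - (3)·0.714 - (-0.6)·-1.067) / (-6.6) = -1.245
  x_3 = (8 - (-1)·0.714 - (3.5)·-1.667) / (-7.5) = -1.940
Iteration 3:
  x_1 = (7 - (-2.8)·-1.245 - (4)·-1.940) / (9.8) = 1.150
  x_2 = (11 - (3)·0.674 - (-0.6)·-1.940) / (-6.6) = -1.184
  x_3 = (8 - (-1)·0.674 - (3.5)·-1.245) / (-7.5) = -1.738

-1.184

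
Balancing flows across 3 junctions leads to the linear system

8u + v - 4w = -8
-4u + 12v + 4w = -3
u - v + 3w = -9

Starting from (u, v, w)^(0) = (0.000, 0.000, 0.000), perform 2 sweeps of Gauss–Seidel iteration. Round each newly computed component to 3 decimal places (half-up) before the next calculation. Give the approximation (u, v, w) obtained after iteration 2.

Iteration 1:
  u = (-8 - (1)·0.000 - (-4)·0.000) / (8) = -1.000
  v = (-3 - (-4)·-1.000 - (4)·0.000) / (12) = -0.583
  w = (-9 - (1)·-1.000 - (-1)·-0.583) / (3) = -2.861
Iteration 2:
  u = (-8 - (1)·-0.583 - (-4)·-2.861) / (8) = -2.358
  v = (-3 - (-4)·-2.358 - (4)·-2.861) / (12) = -0.082
  w = (-9 - (1)·-2.358 - (-1)·-0.082) / (3) = -2.241

(-2.358, -0.082, -2.241)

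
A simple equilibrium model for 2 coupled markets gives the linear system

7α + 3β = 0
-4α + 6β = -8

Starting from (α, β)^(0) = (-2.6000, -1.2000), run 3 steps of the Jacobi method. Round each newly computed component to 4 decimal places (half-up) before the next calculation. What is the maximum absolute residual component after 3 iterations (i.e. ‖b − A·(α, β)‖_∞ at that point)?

3.5594

Iteration 1:
  α = (0 - (3)·-1.2000) / (7) = 0.5143
  β = (-8 - (-4)·-2.6000) / (6) = -3.0667
Iteration 2:
  α = (0 - (3)·-3.0667) / (7) = 1.3143
  β = (-8 - (-4)·0.5143) / (6) = -0.9905
Iteration 3:
  α = (0 - (3)·-0.9905) / (7) = 0.4245
  β = (-8 - (-4)·1.3143) / (6) = -0.4571
Residual b − A·x = (-1.6002, -3.5594); ∞-norm = 3.5594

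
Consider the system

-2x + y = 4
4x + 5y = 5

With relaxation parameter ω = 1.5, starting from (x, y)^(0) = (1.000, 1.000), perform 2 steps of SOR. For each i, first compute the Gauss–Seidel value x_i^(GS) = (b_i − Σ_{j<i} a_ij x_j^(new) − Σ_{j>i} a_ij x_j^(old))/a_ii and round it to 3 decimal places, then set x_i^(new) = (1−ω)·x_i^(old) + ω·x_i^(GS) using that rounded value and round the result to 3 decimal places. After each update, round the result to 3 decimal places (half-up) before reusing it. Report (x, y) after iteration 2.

(1.600, -2.570)

Iteration 1:
  x: GS value = (4 - (1)·1.000) / (-2) = -1.500;  x ← (1−ω)·1.000 + ω·-1.500 = -2.750
  y: GS value = (5 - (4)·-2.750) / (5) = 3.200;  y ← (1−ω)·1.000 + ω·3.200 = 4.300
Iteration 2:
  x: GS value = (4 - (1)·4.300) / (-2) = 0.150;  x ← (1−ω)·-2.750 + ω·0.150 = 1.600
  y: GS value = (5 - (4)·1.600) / (5) = -0.280;  y ← (1−ω)·4.300 + ω·-0.280 = -2.570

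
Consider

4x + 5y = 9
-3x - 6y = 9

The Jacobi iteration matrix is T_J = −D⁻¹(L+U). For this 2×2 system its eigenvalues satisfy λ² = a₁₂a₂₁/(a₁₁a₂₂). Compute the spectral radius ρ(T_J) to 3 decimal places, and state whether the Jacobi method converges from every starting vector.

a₁₂a₂₁/(a₁₁a₂₂) = (5)·(-3) / ((4)·(-6)) = 0.625000
ρ = √|0.625000| = √0.625000 = 0.791
ρ < 1, so Jacobi converges

0.791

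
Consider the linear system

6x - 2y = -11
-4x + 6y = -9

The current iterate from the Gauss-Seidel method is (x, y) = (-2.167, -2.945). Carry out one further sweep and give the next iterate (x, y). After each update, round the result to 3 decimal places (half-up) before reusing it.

One sweep:
  x = (-11 - (-2)·-2.945) / (6) = -2.815
  y = (-9 - (-4)·-2.815) / (6) = -3.377

(-2.815, -3.377)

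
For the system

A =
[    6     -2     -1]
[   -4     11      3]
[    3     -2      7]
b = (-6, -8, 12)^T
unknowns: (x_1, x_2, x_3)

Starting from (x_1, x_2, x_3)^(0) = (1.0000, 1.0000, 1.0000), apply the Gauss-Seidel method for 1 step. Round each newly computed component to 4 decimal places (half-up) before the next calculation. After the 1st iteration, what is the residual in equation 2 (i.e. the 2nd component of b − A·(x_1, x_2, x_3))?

-1.7729

Iteration 1:
  x_1 = (-6 - (-2)·1.0000 - (-1)·1.0000) / (6) = -0.5000
  x_2 = (-8 - (-4)·-0.5000 - (3)·1.0000) / (11) = -1.1818
  x_3 = (12 - (3)·-0.5000 - (-2)·-1.1818) / (7) = 1.5909
Residual b − A·x = (-3.7727, -1.7729, 0.0001)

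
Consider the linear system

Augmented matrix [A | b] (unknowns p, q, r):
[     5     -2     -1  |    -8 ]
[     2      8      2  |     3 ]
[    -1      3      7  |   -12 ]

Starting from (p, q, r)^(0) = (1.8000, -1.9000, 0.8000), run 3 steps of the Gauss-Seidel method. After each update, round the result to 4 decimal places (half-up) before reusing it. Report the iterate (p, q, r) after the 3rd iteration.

Iteration 1:
  p = (-8 - (-2)·-1.9000 - (-1)·0.8000) / (5) = -2.2000
  q = (3 - (2)·-2.2000 - (2)·0.8000) / (8) = 0.7250
  r = (-12 - (-1)·-2.2000 - (3)·0.7250) / (7) = -2.3393
Iteration 2:
  p = (-8 - (-2)·0.7250 - (-1)·-2.3393) / (5) = -1.7779
  q = (3 - (2)·-1.7779 - (2)·-2.3393) / (8) = 1.4043
  r = (-12 - (-1)·-1.7779 - (3)·1.4043) / (7) = -2.5701
Iteration 3:
  p = (-8 - (-2)·1.4043 - (-1)·-2.5701) / (5) = -1.5523
  q = (3 - (2)·-1.5523 - (2)·-2.5701) / (8) = 1.4056
  r = (-12 - (-1)·-1.5523 - (3)·1.4056) / (7) = -2.5384

(-1.5523, 1.4056, -2.5384)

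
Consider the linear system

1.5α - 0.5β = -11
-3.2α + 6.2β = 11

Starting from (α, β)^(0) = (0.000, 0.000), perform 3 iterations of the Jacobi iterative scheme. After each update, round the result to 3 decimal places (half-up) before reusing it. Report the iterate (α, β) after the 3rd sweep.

Iteration 1:
  α = (-11 - (-0.5)·0.000) / (1.5) = -7.333
  β = (11 - (-3.2)·0.000) / (6.2) = 1.774
Iteration 2:
  α = (-11 - (-0.5)·1.774) / (1.5) = -6.742
  β = (11 - (-3.2)·-7.333) / (6.2) = -2.011
Iteration 3:
  α = (-11 - (-0.5)·-2.011) / (1.5) = -8.004
  β = (11 - (-3.2)·-6.742) / (6.2) = -1.706

(-8.004, -1.706)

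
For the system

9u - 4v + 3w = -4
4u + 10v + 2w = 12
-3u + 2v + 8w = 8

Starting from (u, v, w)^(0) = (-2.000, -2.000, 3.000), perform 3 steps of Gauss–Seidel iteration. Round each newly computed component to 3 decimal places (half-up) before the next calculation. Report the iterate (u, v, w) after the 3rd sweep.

Iteration 1:
  u = (-4 - (-4)·-2.000 - (3)·3.000) / (9) = -2.333
  v = (12 - (4)·-2.333 - (2)·3.000) / (10) = 1.533
  w = (8 - (-3)·-2.333 - (2)·1.533) / (8) = -0.258
Iteration 2:
  u = (-4 - (-4)·1.533 - (3)·-0.258) / (9) = 0.323
  v = (12 - (4)·0.323 - (2)·-0.258) / (10) = 1.122
  w = (8 - (-3)·0.323 - (2)·1.122) / (8) = 0.841
Iteration 3:
  u = (-4 - (-4)·1.122 - (3)·0.841) / (9) = -0.226
  v = (12 - (4)·-0.226 - (2)·0.841) / (10) = 1.122
  w = (8 - (-3)·-0.226 - (2)·1.122) / (8) = 0.635

(-0.226, 1.122, 0.635)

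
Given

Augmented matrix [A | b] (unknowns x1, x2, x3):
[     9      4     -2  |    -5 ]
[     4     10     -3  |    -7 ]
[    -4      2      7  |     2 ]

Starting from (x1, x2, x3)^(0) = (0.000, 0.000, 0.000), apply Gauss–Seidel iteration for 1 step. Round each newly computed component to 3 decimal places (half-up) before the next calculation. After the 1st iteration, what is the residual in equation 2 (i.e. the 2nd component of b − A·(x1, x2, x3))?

Iteration 1:
  x1 = (-5 - (4)·0.000 - (-2)·0.000) / (9) = -0.556
  x2 = (-7 - (4)·-0.556 - (-3)·0.000) / (10) = -0.478
  x3 = (2 - (-4)·-0.556 - (2)·-0.478) / (7) = 0.105
Residual b − A·x = (2.126, 0.319, -0.003)

0.319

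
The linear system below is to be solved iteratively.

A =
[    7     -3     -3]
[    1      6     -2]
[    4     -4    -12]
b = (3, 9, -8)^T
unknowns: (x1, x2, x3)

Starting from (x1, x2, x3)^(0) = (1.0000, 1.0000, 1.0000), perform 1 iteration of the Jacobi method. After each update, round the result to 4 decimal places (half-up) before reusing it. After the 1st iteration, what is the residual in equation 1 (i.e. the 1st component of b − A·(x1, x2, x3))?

Iteration 1:
  x1 = (3 - (-3)·1.0000 - (-3)·1.0000) / (7) = 1.2857
  x2 = (9 - (1)·1.0000 - (-2)·1.0000) / (6) = 1.6667
  x3 = (-8 - (4)·1.0000 - (-4)·1.0000) / (-12) = 0.6667
Residual b − A·x = (1.0003, -0.9525, 1.5244)

1.0003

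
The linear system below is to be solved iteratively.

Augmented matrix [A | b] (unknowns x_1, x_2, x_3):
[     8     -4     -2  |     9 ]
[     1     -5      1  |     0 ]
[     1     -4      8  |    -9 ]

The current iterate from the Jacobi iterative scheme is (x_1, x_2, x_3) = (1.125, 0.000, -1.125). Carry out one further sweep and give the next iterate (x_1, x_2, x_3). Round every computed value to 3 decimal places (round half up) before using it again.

(0.844, 0.000, -1.266)

One sweep:
  x_1 = (9 - (-4)·0.000 - (-2)·-1.125) / (8) = 0.844
  x_2 = (0 - (1)·1.125 - (1)·-1.125) / (-5) = 0.000
  x_3 = (-9 - (1)·1.125 - (-4)·0.000) / (8) = -1.266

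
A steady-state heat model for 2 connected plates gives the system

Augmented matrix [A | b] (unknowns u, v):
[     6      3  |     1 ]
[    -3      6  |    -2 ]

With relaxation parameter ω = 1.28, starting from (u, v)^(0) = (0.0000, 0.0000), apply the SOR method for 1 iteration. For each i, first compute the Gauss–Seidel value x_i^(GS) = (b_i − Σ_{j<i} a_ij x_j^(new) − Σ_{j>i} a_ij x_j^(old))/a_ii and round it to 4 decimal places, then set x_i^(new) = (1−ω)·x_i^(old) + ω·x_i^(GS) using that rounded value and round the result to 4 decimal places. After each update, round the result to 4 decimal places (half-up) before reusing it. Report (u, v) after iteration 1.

Iteration 1:
  u: GS value = (1 - (3)·0.0000) / (6) = 0.1667;  u ← (1−ω)·0.0000 + ω·0.1667 = 0.2134
  v: GS value = (-2 - (-3)·0.2134) / (6) = -0.2266;  v ← (1−ω)·0.0000 + ω·-0.2266 = -0.2900

(0.2134, -0.2900)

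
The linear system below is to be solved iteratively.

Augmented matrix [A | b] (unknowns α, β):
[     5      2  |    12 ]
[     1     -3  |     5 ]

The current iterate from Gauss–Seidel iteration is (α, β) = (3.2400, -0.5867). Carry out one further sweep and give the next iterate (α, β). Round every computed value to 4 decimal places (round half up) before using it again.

(2.6347, -0.7884)

One sweep:
  α = (12 - (2)·-0.5867) / (5) = 2.6347
  β = (5 - (1)·2.6347) / (-3) = -0.7884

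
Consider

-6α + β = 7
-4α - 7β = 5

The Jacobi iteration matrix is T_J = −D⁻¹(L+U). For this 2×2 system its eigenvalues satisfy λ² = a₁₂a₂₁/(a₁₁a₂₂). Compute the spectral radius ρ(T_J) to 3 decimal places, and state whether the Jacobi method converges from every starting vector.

0.309

a₁₂a₂₁/(a₁₁a₂₂) = (1)·(-4) / ((-6)·(-7)) = -0.095238
ρ = √|-0.095238| = √0.095238 = 0.309
ρ < 1, so Jacobi converges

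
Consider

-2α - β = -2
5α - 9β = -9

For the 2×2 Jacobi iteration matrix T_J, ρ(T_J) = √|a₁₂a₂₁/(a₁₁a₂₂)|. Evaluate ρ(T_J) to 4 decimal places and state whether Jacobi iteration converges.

a₁₂a₂₁/(a₁₁a₂₂) = (-1)·(5) / ((-2)·(-9)) = -0.277778
ρ = √|-0.277778| = √0.277778 = 0.5270
ρ < 1, so Jacobi converges

0.5270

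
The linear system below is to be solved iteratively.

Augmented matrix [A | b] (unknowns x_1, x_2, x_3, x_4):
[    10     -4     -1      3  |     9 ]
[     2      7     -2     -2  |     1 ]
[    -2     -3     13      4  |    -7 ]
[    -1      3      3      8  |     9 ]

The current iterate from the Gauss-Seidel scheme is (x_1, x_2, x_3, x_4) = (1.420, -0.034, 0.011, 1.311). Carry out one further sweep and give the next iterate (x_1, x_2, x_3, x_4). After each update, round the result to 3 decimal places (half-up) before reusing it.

One sweep:
  x_1 = (9 - (-4)·-0.034 - (-1)·0.011 - (3)·1.311) / (10) = 0.494
  x_2 = (1 - (2)·0.494 - (-2)·0.011 - (-2)·1.311) / (7) = 0.379
  x_3 = (-7 - (-2)·0.494 - (-3)·0.379 - (4)·1.311) / (13) = -0.778
  x_4 = (9 - (-1)·0.494 - (3)·0.379 - (3)·-0.778) / (8) = 1.336

(0.494, 0.379, -0.778, 1.336)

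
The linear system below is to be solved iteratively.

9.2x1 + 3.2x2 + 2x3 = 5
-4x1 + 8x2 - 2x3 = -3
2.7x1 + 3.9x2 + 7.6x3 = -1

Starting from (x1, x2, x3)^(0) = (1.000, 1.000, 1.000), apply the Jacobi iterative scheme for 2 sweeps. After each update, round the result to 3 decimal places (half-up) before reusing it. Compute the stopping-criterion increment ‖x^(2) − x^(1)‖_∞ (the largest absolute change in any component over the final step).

Iteration 1:
  x1 = (5 - (3.2)·1.000 - (2)·1.000) / (9.2) = -0.022
  x2 = (-3 - (-4)·1.000 - (-2)·1.000) / (8) = 0.375
  x3 = (-1 - (2.7)·1.000 - (3.9)·1.000) / (7.6) = -1.000
Iteration 2:
  x1 = (5 - (3.2)·0.375 - (2)·-1.000) / (9.2) = 0.630
  x2 = (-3 - (-4)·-0.022 - (-2)·-1.000) / (8) = -0.636
  x3 = (-1 - (2.7)·-0.022 - (3.9)·0.375) / (7.6) = -0.316
Change: (0.652, -1.011, 0.684) → max |·| = 1.011

1.011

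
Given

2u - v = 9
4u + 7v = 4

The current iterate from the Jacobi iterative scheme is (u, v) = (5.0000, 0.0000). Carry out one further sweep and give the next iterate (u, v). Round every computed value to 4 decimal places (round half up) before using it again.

One sweep:
  u = (9 - (-1)·0.0000) / (2) = 4.5000
  v = (4 - (4)·5.0000) / (7) = -2.2857

(4.5000, -2.2857)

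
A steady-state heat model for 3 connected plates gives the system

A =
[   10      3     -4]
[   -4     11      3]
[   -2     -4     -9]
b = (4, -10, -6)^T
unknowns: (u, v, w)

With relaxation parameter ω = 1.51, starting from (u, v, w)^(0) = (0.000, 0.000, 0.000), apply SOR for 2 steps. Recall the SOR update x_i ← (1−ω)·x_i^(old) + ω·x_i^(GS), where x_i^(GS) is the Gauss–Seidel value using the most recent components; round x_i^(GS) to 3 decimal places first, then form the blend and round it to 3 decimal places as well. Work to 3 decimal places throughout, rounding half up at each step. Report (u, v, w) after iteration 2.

(1.675, -0.542, 0.042)

Iteration 1:
  u: GS value = (4 - (3)·0.000 - (-4)·0.000) / (10) = 0.400;  u ← (1−ω)·0.000 + ω·0.400 = 0.604
  v: GS value = (-10 - (-4)·0.604 - (3)·0.000) / (11) = -0.689;  v ← (1−ω)·0.000 + ω·-0.689 = -1.040
  w: GS value = (-6 - (-2)·0.604 - (-4)·-1.040) / (-9) = 0.995;  w ← (1−ω)·0.000 + ω·0.995 = 1.502
Iteration 2:
  u: GS value = (4 - (3)·-1.040 - (-4)·1.502) / (10) = 1.313;  u ← (1−ω)·0.604 + ω·1.313 = 1.675
  v: GS value = (-10 - (-4)·1.675 - (3)·1.502) / (11) = -0.710;  v ← (1−ω)·-1.040 + ω·-0.710 = -0.542
  w: GS value = (-6 - (-2)·1.675 - (-4)·-0.542) / (-9) = 0.535;  w ← (1−ω)·1.502 + ω·0.535 = 0.042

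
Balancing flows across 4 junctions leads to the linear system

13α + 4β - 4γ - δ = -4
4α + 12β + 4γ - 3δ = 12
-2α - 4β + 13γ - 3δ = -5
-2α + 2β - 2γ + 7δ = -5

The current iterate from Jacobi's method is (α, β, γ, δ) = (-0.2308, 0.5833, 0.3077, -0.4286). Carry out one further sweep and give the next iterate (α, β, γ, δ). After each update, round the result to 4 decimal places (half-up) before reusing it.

One sweep:
  α = (-4 - (4)·0.5833 - (-4)·0.3077 - (-1)·-0.4286) / (13) = -0.4255
  β = (12 - (4)·-0.2308 - (4)·0.3077 - (-3)·-0.4286) / (12) = 0.8672
  γ = (-5 - (-2)·-0.2308 - (-4)·0.5833 - (-3)·-0.4286) / (13) = -0.3396
  δ = (-5 - (-2)·-0.2308 - (2)·0.5833 - (-2)·0.3077) / (7) = -0.8590

(-0.4255, 0.8672, -0.3396, -0.8590)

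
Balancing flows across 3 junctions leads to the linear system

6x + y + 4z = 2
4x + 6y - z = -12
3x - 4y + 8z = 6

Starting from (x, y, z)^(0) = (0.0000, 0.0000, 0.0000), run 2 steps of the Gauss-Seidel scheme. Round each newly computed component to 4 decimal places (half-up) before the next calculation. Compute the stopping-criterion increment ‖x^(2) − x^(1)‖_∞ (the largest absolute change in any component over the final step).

Iteration 1:
  x = (2 - (1)·0.0000 - (4)·0.0000) / (6) = 0.3333
  y = (-12 - (4)·0.3333 - (-1)·0.0000) / (6) = -2.2222
  z = (6 - (3)·0.3333 - (-4)·-2.2222) / (8) = -0.4861
Iteration 2:
  x = (2 - (1)·-2.2222 - (4)·-0.4861) / (6) = 1.0278
  y = (-12 - (4)·1.0278 - (-1)·-0.4861) / (6) = -2.7662
  z = (6 - (3)·1.0278 - (-4)·-2.7662) / (8) = -1.0185
Change: (0.6945, -0.5440, -0.5324) → max |·| = 0.6945

0.6945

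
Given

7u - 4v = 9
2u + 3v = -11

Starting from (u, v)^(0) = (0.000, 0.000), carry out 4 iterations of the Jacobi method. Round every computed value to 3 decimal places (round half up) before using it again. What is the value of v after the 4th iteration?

Iteration 1:
  u = (9 - (-4)·0.000) / (7) = 1.286
  v = (-11 - (2)·0.000) / (3) = -3.667
Iteration 2:
  u = (9 - (-4)·-3.667) / (7) = -0.810
  v = (-11 - (2)·1.286) / (3) = -4.524
Iteration 3:
  u = (9 - (-4)·-4.524) / (7) = -1.299
  v = (-11 - (2)·-0.810) / (3) = -3.127
Iteration 4:
  u = (9 - (-4)·-3.127) / (7) = -0.501
  v = (-11 - (2)·-1.299) / (3) = -2.801

-2.801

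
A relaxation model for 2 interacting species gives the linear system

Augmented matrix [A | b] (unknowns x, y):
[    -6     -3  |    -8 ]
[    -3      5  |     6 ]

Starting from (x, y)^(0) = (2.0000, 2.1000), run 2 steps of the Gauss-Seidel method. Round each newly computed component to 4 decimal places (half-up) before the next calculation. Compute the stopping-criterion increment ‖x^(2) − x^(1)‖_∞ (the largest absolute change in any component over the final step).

Iteration 1:
  x = (-8 - (-3)·2.1000) / (-6) = 0.2833
  y = (6 - (-3)·0.2833) / (5) = 1.3700
Iteration 2:
  x = (-8 - (-3)·1.3700) / (-6) = 0.6483
  y = (6 - (-3)·0.6483) / (5) = 1.5890
Change: (0.3650, 0.2190) → max |·| = 0.3650

0.3650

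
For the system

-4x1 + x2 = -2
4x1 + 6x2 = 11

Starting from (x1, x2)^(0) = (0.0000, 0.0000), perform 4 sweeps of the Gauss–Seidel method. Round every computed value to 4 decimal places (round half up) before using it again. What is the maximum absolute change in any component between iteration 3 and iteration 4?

Iteration 1:
  x1 = (-2 - (1)·0.0000) / (-4) = 0.5000
  x2 = (11 - (4)·0.5000) / (6) = 1.5000
Iteration 2:
  x1 = (-2 - (1)·1.5000) / (-4) = 0.8750
  x2 = (11 - (4)·0.8750) / (6) = 1.2500
Iteration 3:
  x1 = (-2 - (1)·1.2500) / (-4) = 0.8125
  x2 = (11 - (4)·0.8125) / (6) = 1.2917
Iteration 4:
  x1 = (-2 - (1)·1.2917) / (-4) = 0.8229
  x2 = (11 - (4)·0.8229) / (6) = 1.2847
Change: (0.0104, -0.0070) → max |·| = 0.0104

0.0104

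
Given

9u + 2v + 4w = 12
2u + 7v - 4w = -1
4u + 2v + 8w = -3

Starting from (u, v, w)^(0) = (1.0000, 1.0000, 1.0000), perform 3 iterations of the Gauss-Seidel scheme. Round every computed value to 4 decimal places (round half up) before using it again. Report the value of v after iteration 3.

Iteration 1:
  u = (12 - (2)·1.0000 - (4)·1.0000) / (9) = 0.6667
  v = (-1 - (2)·0.6667 - (-4)·1.0000) / (7) = 0.2381
  w = (-3 - (4)·0.6667 - (2)·0.2381) / (8) = -0.7679
Iteration 2:
  u = (12 - (2)·0.2381 - (4)·-0.7679) / (9) = 1.6217
  v = (-1 - (2)·1.6217 - (-4)·-0.7679) / (7) = -1.0450
  w = (-3 - (4)·1.6217 - (2)·-1.0450) / (8) = -0.9246
Iteration 3:
  u = (12 - (2)·-1.0450 - (4)·-0.9246) / (9) = 1.9765
  v = (-1 - (2)·1.9765 - (-4)·-0.9246) / (7) = -1.2359
  w = (-3 - (4)·1.9765 - (2)·-1.2359) / (8) = -1.0543

-1.2359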